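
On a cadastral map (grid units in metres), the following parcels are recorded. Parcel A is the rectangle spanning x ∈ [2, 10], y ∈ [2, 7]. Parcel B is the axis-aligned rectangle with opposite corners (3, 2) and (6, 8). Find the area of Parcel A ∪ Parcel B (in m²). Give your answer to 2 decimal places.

43.00

By inclusion–exclusion:
Individual areas: |Parcel A| = 40, |Parcel B| = 18.
|Parcel A∩Parcel B|: x∈[3,6], y∈[2,7] → 3·5 = 15.
|Parcel A ∪ Parcel B| = 58 − 15 = 43.00.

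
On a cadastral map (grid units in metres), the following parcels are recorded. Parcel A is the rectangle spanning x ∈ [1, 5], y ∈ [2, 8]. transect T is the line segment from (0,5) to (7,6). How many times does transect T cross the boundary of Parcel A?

2

The segment meets the boundary at (5,5.714), (1,5.143).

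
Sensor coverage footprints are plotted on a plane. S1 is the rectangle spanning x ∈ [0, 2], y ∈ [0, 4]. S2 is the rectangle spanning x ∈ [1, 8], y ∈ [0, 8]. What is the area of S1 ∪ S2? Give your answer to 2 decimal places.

60.00

By inclusion–exclusion:
Individual areas: |S1| = 8, |S2| = 56.
|S1∩S2|: x∈[1,2], y∈[0,4] → 1·4 = 4.
|S1 ∪ S2| = 64 − 4 = 60.00.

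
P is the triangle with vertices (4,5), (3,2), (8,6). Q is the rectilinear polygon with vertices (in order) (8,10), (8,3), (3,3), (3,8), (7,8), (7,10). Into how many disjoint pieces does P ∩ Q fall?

P ∩ Q is a single connected region.

1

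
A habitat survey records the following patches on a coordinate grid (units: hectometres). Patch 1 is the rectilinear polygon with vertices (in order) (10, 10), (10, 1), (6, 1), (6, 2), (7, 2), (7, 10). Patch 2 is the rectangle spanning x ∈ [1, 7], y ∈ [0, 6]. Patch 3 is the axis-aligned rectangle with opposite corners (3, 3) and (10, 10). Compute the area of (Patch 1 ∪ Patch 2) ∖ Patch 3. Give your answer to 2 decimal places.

30.00

|Patch 1 ∪ Patch 2| = 63.
|(Patch 1 ∪ Patch 2) ∩ Patch 3| = 33.
|(Patch 1 ∪ Patch 2) ∖ Patch 3| = 63 − 33 = 30.00.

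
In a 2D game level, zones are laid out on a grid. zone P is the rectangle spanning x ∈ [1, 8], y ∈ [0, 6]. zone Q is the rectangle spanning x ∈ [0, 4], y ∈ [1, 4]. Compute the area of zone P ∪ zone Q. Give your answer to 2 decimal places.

By inclusion–exclusion:
Individual areas: |zone P| = 42, |zone Q| = 12.
|zone P∩zone Q|: x∈[1,4], y∈[1,4] → 3·3 = 9.
|zone P ∪ zone Q| = 54 − 9 = 45.00.

45.00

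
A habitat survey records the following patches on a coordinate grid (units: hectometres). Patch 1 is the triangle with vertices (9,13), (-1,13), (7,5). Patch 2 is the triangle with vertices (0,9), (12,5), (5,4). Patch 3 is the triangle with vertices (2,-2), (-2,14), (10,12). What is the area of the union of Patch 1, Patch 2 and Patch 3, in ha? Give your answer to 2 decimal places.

102.20

By inclusion–exclusion:
Individual areas: |Patch 1| = 40, |Patch 2| = 20, |Patch 3| = 92.
|Patch 1∩Patch 2| = 2.4038.
|Patch 1∩Patch 3| = 36.7626.
|Patch 2∩Patch 3| = 12.16.
|Patch 1∩Patch 2∩Patch 3| = 1.5282.
|Patch 1 ∪ Patch 2 ∪ Patch 3| = 152 − 51.3265 + 1.5282 = 102.20.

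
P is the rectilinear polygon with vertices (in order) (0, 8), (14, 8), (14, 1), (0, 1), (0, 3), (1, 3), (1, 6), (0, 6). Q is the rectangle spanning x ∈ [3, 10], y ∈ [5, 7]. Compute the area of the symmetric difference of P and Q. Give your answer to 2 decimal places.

|P| = 95, |Q| = 14, |P∩Q| = 14.
|P △ Q| = |P| + |Q| − 2·|P∩Q| = 95 + 14 − 28 = 81.00.

81.00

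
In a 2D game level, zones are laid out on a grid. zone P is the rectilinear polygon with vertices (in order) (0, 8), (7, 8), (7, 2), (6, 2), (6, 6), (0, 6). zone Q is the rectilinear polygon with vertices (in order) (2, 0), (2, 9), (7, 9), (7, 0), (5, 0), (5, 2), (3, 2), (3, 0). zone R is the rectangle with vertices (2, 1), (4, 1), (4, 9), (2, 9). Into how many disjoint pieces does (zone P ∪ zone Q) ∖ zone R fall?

(zone P ∪ zone Q) ∖ zone R splits into 3 disjoint pieces (area 25, area 1, area 4).

3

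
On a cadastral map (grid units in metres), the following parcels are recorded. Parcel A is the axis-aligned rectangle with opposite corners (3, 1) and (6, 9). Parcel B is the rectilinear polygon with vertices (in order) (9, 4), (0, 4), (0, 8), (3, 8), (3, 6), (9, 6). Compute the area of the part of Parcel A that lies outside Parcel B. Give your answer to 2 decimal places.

18.00

|Parcel A| = 24, |Parcel A∩Parcel B| = 6.
|Parcel A ∖ Parcel B| = |Parcel A| − |Parcel A∩Parcel B| = 24 − 6 = 18.00.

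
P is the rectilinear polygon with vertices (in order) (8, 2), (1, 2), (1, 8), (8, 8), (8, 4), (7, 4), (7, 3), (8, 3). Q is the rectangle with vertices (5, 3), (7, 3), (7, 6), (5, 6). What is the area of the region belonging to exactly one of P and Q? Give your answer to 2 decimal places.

|P| = 41, |Q| = 6, |P∩Q| = 6.
|P △ Q| = |P| + |Q| − 2·|P∩Q| = 41 + 6 − 12 = 35.00.

35.00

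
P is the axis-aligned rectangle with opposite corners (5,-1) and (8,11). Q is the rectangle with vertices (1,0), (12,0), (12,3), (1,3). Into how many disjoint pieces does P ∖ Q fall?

2

P ∖ Q splits into 2 disjoint pieces (area 3, area 24).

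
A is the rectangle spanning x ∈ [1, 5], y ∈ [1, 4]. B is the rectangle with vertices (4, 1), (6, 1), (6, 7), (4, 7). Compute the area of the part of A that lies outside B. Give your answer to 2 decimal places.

9.00

|A∩B|: x∈[4,5], y∈[1,4] → 1·3 = 3.
|A| = 12.
|A ∖ B| = |A| − |A∩B| = 12 − 3 = 9.00.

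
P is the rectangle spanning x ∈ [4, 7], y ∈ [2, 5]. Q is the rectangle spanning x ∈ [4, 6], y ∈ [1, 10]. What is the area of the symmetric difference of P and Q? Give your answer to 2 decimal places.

|P∩Q|: x∈[4,6], y∈[2,5] → 2·3 = 6.
|P △ Q| = |P| + |Q| − 2·|P∩Q| = 9 + 18 − 12 = 15.00.

15.00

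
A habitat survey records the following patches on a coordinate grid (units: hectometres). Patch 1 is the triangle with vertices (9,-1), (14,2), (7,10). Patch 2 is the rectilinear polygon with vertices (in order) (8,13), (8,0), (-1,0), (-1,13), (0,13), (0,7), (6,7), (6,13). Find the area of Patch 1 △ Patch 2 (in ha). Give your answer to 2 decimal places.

|Patch 1| = 30.5, |Patch 2| = 81, |Patch 1∩Patch 2| = 2.1786.
|Patch 1 △ Patch 2| = |Patch 1| + |Patch 2| − 2·|Patch 1∩Patch 2| = 30.5 + 81 − 4.3571 = 107.14.

107.14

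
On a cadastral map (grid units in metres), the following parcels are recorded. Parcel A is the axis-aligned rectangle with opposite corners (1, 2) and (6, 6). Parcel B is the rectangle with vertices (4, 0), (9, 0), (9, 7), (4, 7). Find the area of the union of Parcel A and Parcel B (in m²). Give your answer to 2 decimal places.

47.00

By inclusion–exclusion:
Individual areas: |Parcel A| = 20, |Parcel B| = 35.
|Parcel A∩Parcel B|: x∈[4,6], y∈[2,6] → 2·4 = 8.
|Parcel A ∪ Parcel B| = 55 − 8 = 47.00.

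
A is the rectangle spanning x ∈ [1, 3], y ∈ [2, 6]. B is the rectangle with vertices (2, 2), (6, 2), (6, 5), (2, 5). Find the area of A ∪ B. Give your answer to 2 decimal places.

17.00

By inclusion–exclusion:
Individual areas: |A| = 8, |B| = 12.
|A∩B|: x∈[2,3], y∈[2,5] → 1·3 = 3.
|A ∪ B| = 20 − 3 = 17.00.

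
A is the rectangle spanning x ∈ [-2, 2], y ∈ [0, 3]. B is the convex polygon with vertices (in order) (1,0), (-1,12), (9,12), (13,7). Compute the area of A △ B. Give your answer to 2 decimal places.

109.08

|A| = 12, |B| = 104, |A∩B| = 3.4583.
|A △ B| = |A| + |B| − 2·|A∩B| = 12 + 104 − 6.9167 = 109.08.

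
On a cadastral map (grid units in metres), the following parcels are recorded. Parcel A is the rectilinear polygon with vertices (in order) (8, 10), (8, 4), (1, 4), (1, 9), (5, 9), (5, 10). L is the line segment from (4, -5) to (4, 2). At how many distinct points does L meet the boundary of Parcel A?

The segment lies entirely outside Parcel A and never meets its boundary.

0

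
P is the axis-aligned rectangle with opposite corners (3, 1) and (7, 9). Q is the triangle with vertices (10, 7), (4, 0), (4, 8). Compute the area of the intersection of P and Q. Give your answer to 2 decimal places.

The intersection is the polygon with vertices (7,3.5), (4.857,1), (4,1), (4,8), (7,7.5).
By the shoelace formula its area is 17.57.

17.57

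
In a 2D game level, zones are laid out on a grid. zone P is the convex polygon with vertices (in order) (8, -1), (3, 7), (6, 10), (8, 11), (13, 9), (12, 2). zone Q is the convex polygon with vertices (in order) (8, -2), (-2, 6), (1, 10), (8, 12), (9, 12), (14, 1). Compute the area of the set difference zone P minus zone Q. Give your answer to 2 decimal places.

7.52

|zone P| = 74, |zone P∩zone Q| = 66.4838.
|zone P ∖ zone Q| = |zone P| − |zone P∩zone Q| = 74 − 66.4838 = 7.52.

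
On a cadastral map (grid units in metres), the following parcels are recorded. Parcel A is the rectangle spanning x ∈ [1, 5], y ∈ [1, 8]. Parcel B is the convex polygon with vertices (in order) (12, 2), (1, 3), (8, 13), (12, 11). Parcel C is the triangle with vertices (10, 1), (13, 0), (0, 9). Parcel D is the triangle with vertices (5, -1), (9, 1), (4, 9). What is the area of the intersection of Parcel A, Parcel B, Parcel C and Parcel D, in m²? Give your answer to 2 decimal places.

0.34

The intersection is the polygon with vertices (4.348,5.522), (4.298,6.025), (5,5.538), (5,5).
By the shoelace formula its area is 0.34.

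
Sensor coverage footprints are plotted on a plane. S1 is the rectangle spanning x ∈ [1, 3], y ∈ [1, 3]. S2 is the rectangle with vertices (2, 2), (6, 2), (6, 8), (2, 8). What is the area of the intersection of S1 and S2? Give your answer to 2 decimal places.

1.00

|S1∩S2|: x∈[2,3], y∈[2,3] → 1·1 = 1.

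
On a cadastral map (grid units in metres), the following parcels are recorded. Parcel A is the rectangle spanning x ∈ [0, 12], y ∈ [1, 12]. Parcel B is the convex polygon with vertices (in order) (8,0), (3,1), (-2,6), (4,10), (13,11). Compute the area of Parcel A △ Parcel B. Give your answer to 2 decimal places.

|Parcel A| = 132, |Parcel B| = 95, |Parcel A∩Parcel B| = 87.8949.
|Parcel A △ Parcel B| = |Parcel A| + |Parcel B| − 2·|Parcel A∩Parcel B| = 132 + 95 − 175.7899 = 51.21.

51.21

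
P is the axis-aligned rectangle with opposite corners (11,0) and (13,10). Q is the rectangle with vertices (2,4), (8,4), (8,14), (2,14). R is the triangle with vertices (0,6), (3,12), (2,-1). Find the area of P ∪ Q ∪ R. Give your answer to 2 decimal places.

91.96

By inclusion–exclusion:
Individual areas: |P| = 20, |Q| = 60, |R| = 16.5.
|P∩Q| = 0 (no overlap).
|P∩R| = 0.
|Q∩R| = 4.5385.
|P∩Q∩R| = 0.
|P ∪ Q ∪ R| = 96.5 − 4.5385 + 0 = 91.96.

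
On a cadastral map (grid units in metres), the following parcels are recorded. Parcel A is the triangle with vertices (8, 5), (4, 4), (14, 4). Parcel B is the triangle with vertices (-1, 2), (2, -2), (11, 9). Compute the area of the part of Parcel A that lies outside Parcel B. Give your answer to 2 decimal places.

3.67

|Parcel A| = 5, |Parcel A∩Parcel B| = 1.3299.
|Parcel A ∖ Parcel B| = |Parcel A| − |Parcel A∩Parcel B| = 5 − 1.3299 = 3.67.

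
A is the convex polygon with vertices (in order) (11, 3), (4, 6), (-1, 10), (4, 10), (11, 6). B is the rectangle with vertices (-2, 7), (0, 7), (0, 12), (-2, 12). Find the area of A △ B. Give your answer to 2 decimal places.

|A| = 34.5, |B| = 10, |A∩B| = 0.4.
|A △ B| = |A| + |B| − 2·|A∩B| = 34.5 + 10 − 0.8 = 43.70.

43.70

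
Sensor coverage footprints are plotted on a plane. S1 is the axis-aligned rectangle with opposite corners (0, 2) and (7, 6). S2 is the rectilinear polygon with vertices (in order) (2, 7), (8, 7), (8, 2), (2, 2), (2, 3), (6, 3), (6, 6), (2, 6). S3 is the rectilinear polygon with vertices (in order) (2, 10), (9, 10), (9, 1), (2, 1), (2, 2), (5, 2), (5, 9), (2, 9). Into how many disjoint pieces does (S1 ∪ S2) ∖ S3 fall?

(S1 ∪ S2) ∖ S3 is a single connected region.

1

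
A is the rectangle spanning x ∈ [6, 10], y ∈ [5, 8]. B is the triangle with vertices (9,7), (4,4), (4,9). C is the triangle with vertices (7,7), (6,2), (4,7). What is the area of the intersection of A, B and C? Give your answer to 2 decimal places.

1.34

The intersection is the polygon with vertices (6,5.2), (6,7), (7,7), (6.727,5.636).
By the shoelace formula its area is 1.34.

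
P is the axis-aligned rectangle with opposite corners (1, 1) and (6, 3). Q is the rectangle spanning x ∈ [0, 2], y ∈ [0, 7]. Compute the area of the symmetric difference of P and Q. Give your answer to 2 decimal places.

20.00

|P∩Q|: x∈[1,2], y∈[1,3] → 1·2 = 2.
|P △ Q| = |P| + |Q| − 2·|P∩Q| = 10 + 14 − 4 = 20.00.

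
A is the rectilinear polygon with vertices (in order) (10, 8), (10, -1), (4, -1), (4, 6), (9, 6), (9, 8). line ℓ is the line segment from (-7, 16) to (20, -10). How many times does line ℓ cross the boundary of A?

2

The segment meets the boundary at (10,-0.37), (4,5.407).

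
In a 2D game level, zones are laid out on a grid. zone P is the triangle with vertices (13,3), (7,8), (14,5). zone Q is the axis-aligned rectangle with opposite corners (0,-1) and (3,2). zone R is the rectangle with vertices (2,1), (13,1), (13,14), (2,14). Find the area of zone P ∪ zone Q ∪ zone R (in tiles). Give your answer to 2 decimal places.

152.21

By inclusion–exclusion:
Individual areas: |zone P| = 8.5, |zone Q| = 9, |zone R| = 143.
|zone P∩zone Q| = 0.
|zone P∩zone R| = 7.2857.
|zone Q∩zone R|: x∈[2,3], y∈[1,2] → 1·1 = 1.
|zone P∩zone Q∩zone R| = 0.
|zone P ∪ zone Q ∪ zone R| = 160.5 − 8.2857 + 0 = 152.21.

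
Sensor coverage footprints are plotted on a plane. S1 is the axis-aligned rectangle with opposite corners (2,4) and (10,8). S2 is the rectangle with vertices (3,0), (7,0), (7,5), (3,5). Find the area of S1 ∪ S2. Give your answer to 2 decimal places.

48.00

By inclusion–exclusion:
Individual areas: |S1| = 32, |S2| = 20.
|S1∩S2|: x∈[3,7], y∈[4,5] → 4·1 = 4.
|S1 ∪ S2| = 52 − 4 = 48.00.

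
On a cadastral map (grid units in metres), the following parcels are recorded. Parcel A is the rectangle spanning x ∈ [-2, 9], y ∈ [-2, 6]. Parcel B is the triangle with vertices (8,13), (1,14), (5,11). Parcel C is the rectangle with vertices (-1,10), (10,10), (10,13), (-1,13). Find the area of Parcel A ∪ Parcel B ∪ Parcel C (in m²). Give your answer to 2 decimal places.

By inclusion–exclusion:
Individual areas: |Parcel A| = 88, |Parcel B| = 8.5, |Parcel C| = 33.
|Parcel A∩Parcel B| = 0.
|Parcel A∩Parcel C| = 0 (no overlap).
|Parcel B∩Parcel C| = 5.6667.
|Parcel A∩Parcel B∩Parcel C| = 0.
|Parcel A ∪ Parcel B ∪ Parcel C| = 129.5 − 5.6667 + 0 = 123.83.

123.83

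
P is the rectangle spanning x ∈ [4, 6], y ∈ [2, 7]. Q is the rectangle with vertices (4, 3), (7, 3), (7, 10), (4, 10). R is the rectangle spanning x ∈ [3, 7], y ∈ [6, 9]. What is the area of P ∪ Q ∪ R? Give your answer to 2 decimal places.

26.00

By inclusion–exclusion:
Individual areas: |P| = 10, |Q| = 21, |R| = 12.
|P∩Q|: x∈[4,6], y∈[3,7] → 2·4 = 8.
|P∩R|: x∈[4,6], y∈[6,7] → 2·1 = 2.
|Q∩R|: x∈[4,7], y∈[6,9] → 3·3 = 9.
|P∩Q∩R| = 2.
|P ∪ Q ∪ R| = 43 − 19 + 2 = 26.00.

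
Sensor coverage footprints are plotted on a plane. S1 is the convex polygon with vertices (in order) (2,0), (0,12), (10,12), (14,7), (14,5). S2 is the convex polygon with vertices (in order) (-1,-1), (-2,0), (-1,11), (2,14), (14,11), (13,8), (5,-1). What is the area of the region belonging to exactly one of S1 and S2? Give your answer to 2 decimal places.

68.13

|S1| = 116, |S2| = 162, |S1∩S2| = 104.9338.
|S1 △ S2| = |S1| + |S2| − 2·|S1∩S2| = 116 + 162 − 209.8676 = 68.13.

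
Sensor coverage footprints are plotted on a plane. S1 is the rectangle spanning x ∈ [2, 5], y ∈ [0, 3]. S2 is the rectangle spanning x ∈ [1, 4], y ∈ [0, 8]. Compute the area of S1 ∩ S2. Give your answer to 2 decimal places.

6.00

|S1∩S2|: x∈[2,4], y∈[0,3] → 2·3 = 6.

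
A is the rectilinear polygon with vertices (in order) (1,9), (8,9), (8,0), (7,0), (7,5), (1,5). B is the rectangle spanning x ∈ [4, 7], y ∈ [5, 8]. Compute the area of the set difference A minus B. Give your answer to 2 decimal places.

24.00

|A| = 33, |A∩B| = 9.
|A ∖ B| = |A| − |A∩B| = 33 − 9 = 24.00.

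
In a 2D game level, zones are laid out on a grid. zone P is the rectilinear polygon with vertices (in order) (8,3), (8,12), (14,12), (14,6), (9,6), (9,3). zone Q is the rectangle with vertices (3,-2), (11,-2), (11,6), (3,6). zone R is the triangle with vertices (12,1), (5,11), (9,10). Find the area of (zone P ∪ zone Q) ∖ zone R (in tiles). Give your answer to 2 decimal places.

|zone P ∪ zone Q| = 100.
|(zone P ∪ zone Q) ∩ zone R| = 10.4107.
|(zone P ∪ zone Q) ∖ zone R| = 100 − 10.4107 = 89.59.

89.59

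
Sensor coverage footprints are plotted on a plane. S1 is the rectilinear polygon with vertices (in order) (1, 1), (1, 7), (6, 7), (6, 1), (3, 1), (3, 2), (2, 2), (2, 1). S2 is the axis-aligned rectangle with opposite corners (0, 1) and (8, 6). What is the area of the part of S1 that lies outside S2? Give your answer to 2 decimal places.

|S1| = 29, |S1∩S2| = 24.
|S1 ∖ S2| = |S1| − |S1∩S2| = 29 − 24 = 5.00.

5.00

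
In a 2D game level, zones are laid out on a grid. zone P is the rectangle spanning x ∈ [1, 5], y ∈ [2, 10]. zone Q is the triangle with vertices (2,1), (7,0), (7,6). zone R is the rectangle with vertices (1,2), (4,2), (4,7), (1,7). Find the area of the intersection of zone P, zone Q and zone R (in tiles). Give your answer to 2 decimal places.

The intersection is the polygon with vertices (3,2), (4,3), (4,2).
By the shoelace formula its area is 0.50.

0.50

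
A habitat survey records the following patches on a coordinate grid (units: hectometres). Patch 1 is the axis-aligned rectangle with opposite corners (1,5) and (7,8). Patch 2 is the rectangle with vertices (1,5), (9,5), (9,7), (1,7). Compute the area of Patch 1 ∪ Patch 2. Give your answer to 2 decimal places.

22.00

By inclusion–exclusion:
Individual areas: |Patch 1| = 18, |Patch 2| = 16.
|Patch 1∩Patch 2|: x∈[1,7], y∈[5,7] → 6·2 = 12.
|Patch 1 ∪ Patch 2| = 34 − 12 = 22.00.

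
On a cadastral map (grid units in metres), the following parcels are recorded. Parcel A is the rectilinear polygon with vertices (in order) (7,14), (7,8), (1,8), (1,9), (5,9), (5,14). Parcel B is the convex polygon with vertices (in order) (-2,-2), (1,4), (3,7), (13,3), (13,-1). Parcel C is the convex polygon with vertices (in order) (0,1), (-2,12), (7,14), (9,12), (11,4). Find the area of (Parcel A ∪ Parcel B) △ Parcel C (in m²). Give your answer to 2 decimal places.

130.30

|Parcel A ∪ Parcel B| = 102.5.
|(Parcel A ∪ Parcel B) ∩ Parcel C| = 45.352.
|(Parcel A ∪ Parcel B) △ Parcel C| = 102.5 + 118.5 − 90.7039 = 130.30.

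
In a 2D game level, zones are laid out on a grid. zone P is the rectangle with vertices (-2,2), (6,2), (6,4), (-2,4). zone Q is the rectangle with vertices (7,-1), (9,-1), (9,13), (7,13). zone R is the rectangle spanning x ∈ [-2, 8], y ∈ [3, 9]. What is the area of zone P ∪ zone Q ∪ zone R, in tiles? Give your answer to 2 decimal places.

By inclusion–exclusion:
Individual areas: |zone P| = 16, |zone Q| = 28, |zone R| = 60.
|zone P∩zone Q| = 0 (no overlap).
|zone P∩zone R|: x∈[-2,6], y∈[3,4] → 8·1 = 8.
|zone Q∩zone R|: x∈[7,8], y∈[3,9] → 1·6 = 6.
|zone P∩zone Q∩zone R| = 0.
|zone P ∪ zone Q ∪ zone R| = 104 − 14 + 0 = 90.00.

90.00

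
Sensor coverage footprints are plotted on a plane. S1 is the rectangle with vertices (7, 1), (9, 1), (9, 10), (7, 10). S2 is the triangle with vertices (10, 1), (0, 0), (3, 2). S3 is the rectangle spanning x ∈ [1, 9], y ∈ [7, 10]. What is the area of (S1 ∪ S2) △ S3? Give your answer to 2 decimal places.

37.93

|S1 ∪ S2| = 25.9286.
|(S1 ∪ S2) ∩ S3| = 6.
|(S1 ∪ S2) △ S3| = 25.9286 + 24 − 12 = 37.93.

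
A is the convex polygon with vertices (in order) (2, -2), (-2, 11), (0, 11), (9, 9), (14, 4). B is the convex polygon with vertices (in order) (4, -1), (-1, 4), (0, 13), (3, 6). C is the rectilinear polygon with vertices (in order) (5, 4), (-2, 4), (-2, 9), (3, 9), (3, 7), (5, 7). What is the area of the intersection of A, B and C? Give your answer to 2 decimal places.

15.38

The intersection is the polygon with vertices (-0.444,9), (1.714,9), (3,6), (3.286,4), (0.154,4), (-0.694,6.755).
By the shoelace formula its area is 15.38.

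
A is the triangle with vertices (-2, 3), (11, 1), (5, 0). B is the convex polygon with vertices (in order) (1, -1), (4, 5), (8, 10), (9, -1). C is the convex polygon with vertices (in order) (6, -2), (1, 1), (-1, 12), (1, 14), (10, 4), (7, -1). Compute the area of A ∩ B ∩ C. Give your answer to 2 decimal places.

The intersection is the polygon with vertices (5,0), (2.118,1.235), (2.643,2.286), (8.437,1.394), (7.889,0.481).
By the shoelace formula its area is 8.60.

8.60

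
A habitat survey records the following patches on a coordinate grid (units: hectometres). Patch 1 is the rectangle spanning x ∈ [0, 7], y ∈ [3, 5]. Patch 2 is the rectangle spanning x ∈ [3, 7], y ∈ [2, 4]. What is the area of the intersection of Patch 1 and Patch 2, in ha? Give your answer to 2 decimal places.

|Patch 1∩Patch 2|: x∈[3,7], y∈[3,4] → 4·1 = 4.

4.00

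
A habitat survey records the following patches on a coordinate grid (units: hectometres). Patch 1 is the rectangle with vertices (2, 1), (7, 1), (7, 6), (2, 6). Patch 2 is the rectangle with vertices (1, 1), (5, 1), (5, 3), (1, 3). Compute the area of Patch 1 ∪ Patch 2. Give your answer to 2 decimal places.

27.00

By inclusion–exclusion:
Individual areas: |Patch 1| = 25, |Patch 2| = 8.
|Patch 1∩Patch 2|: x∈[2,5], y∈[1,3] → 3·2 = 6.
|Patch 1 ∪ Patch 2| = 33 − 6 = 27.00.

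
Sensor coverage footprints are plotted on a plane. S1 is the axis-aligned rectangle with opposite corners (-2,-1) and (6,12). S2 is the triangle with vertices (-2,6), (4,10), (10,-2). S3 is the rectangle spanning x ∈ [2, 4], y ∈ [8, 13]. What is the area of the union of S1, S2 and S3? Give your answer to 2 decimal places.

116.67

By inclusion–exclusion:
Individual areas: |S1| = 104, |S2| = 48, |S3| = 10.
|S1∩S2| = 37.3333.
|S1∩S3|: x∈[2,4], y∈[8,12] → 2·4 = 8.
|S2∩S3| = 2.6667.
|S1∩S2∩S3| = 2.6667.
|S1 ∪ S2 ∪ S3| = 162 − 48 + 2.6667 = 116.67.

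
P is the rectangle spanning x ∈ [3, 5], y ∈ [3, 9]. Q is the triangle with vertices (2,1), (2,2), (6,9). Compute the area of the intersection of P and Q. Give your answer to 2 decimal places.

The intersection is the polygon with vertices (5,7), (3,3), (3,3.75), (5,7.25).
By the shoelace formula its area is 1.00.

1.00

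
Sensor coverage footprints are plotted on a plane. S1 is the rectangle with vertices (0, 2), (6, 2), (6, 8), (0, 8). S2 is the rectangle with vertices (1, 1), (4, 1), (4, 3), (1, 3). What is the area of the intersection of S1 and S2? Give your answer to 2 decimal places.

|S1∩S2|: x∈[1,4], y∈[2,3] → 3·1 = 3.

3.00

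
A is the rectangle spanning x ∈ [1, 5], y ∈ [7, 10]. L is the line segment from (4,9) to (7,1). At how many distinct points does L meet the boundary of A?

1

The segment meets the boundary at (4.75,7).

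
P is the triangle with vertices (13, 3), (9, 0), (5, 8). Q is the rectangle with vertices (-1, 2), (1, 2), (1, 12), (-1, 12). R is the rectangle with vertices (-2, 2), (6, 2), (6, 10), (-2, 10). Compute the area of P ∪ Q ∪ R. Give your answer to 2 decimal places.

By inclusion–exclusion:
Individual areas: |P| = 22, |Q| = 20, |R| = 64.
|P∩Q| = 0.
|P∩R| = 0.6875.
|Q∩R|: x∈[-1,1], y∈[2,10] → 2·8 = 16.
|P∩Q∩R| = 0.
|P ∪ Q ∪ R| = 106 − 16.6875 + 0 = 89.31.

89.31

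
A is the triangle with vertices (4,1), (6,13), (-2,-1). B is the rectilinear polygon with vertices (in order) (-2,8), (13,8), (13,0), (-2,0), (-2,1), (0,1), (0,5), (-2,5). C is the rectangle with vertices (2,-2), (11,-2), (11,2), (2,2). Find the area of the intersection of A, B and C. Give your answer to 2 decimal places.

The intersection is the polygon with vertices (2,0.333), (2,2), (4.167,2), (4,1).
By the shoelace formula its area is 2.75.

2.75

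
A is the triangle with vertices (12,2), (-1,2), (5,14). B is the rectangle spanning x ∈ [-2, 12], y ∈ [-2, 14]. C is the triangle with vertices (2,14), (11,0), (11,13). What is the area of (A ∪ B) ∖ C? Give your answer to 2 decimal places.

165.50

|A ∪ B| = 224.
|(A ∪ B) ∩ C| = 58.5.
|(A ∪ B) ∖ C| = 224 − 58.5 = 165.50.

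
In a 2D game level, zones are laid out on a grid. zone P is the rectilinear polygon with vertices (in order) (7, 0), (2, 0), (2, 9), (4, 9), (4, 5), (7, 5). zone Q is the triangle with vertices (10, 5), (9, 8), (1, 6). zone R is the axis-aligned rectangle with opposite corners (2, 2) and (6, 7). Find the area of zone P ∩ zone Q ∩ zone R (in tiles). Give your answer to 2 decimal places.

The intersection is the polygon with vertices (4,6.75), (4,5.667), (2,5.889), (2,6.25).
By the shoelace formula its area is 1.44.

1.44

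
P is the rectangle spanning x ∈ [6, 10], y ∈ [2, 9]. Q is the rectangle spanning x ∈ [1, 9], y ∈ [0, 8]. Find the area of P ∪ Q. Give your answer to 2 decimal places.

74.00

By inclusion–exclusion:
Individual areas: |P| = 28, |Q| = 64.
|P∩Q|: x∈[6,9], y∈[2,8] → 3·6 = 18.
|P ∪ Q| = 92 − 18 = 74.00.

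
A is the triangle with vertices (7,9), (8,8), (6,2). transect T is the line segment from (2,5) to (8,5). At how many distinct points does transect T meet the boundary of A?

2

The segment meets the boundary at (7,5), (6.429,5).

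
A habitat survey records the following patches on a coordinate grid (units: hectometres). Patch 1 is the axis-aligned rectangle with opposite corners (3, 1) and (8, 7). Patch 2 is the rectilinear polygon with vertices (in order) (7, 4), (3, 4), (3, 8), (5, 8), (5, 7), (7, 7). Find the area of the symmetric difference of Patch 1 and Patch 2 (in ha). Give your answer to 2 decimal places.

20.00

|Patch 1| = 30, |Patch 2| = 14, |Patch 1∩Patch 2| = 12.
|Patch 1 △ Patch 2| = |Patch 1| + |Patch 2| − 2·|Patch 1∩Patch 2| = 30 + 14 − 24 = 20.00.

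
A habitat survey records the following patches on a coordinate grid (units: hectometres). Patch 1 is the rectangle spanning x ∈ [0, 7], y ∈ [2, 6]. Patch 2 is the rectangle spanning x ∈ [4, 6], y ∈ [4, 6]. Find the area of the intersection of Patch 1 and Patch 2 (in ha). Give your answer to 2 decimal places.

|Patch 1∩Patch 2|: x∈[4,6], y∈[4,6] → 2·2 = 4.

4.00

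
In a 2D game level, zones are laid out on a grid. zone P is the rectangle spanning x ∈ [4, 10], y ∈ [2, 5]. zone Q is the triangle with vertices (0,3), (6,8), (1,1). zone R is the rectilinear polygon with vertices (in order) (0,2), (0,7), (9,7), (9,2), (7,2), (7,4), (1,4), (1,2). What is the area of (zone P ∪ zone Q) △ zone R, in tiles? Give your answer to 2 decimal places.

31.88

|zone P ∪ zone Q| = 26.5.
|(zone P ∪ zone Q) ∩ zone R| = 13.8095.
|(zone P ∪ zone Q) △ zone R| = 26.5 + 33 − 27.619 = 31.88.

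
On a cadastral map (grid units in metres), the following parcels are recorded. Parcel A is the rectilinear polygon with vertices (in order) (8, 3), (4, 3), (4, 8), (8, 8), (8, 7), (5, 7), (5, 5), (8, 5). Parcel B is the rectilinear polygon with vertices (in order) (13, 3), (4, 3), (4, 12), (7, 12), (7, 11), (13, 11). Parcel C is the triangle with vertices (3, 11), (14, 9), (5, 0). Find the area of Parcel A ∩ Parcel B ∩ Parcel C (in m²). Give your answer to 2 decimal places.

13.43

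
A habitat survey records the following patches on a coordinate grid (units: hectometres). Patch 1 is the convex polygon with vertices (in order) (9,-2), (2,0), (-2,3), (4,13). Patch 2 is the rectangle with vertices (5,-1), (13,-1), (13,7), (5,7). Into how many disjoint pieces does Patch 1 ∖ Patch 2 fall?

2

Patch 1 ∖ Patch 2 splits into 2 disjoint pieces (area 1.5833, area 56.2857).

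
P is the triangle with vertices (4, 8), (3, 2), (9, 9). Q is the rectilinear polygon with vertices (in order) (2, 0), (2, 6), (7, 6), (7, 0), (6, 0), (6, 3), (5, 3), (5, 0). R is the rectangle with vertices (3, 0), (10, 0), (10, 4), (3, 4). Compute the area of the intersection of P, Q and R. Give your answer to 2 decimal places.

The intersection is the polygon with vertices (3.333,4), (4.714,4), (3,2).
By the shoelace formula its area is 1.38.

1.38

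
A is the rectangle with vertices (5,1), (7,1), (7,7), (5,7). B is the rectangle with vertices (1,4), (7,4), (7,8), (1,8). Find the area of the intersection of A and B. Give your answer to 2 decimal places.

6.00

|A∩B|: x∈[5,7], y∈[4,7] → 2·3 = 6.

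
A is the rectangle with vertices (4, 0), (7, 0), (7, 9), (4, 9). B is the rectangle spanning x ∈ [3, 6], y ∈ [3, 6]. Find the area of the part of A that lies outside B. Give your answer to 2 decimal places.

21.00

|A∩B|: x∈[4,6], y∈[3,6] → 2·3 = 6.
|A| = 27.
|A ∖ B| = |A| − |A∩B| = 27 − 6 = 21.00.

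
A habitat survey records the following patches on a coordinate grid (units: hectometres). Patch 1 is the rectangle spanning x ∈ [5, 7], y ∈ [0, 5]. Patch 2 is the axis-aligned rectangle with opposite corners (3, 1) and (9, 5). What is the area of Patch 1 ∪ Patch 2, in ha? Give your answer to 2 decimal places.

By inclusion–exclusion:
Individual areas: |Patch 1| = 10, |Patch 2| = 24.
|Patch 1∩Patch 2|: x∈[5,7], y∈[1,5] → 2·4 = 8.
|Patch 1 ∪ Patch 2| = 34 − 8 = 26.00.

26.00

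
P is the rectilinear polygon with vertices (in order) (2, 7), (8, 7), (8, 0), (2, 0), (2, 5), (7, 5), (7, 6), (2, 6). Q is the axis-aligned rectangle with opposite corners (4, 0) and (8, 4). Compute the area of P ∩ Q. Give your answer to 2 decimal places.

16.00

The intersection is the polygon with vertices (8,0), (4,0), (4,4), (8,4).
By the shoelace formula its area is 16.00.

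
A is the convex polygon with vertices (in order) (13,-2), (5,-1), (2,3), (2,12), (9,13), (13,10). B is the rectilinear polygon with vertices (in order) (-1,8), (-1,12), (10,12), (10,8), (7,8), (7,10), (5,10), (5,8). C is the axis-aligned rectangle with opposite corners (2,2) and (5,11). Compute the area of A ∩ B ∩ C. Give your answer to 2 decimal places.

The intersection is the polygon with vertices (5,8), (2,8), (2,11), (5,11), (5,10).
By the shoelace formula its area is 9.00.

9.00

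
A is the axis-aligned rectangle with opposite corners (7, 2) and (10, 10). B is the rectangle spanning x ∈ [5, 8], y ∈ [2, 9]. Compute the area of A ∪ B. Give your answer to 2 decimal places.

38.00

By inclusion–exclusion:
Individual areas: |A| = 24, |B| = 21.
|A∩B|: x∈[7,8], y∈[2,9] → 1·7 = 7.
|A ∪ B| = 45 − 7 = 38.00.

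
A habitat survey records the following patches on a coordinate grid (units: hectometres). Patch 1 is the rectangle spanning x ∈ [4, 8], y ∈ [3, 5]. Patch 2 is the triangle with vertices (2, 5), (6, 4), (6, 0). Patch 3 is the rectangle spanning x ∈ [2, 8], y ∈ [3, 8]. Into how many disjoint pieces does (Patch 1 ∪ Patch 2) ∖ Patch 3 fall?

1

(Patch 1 ∪ Patch 2) ∖ Patch 3 is a single connected region.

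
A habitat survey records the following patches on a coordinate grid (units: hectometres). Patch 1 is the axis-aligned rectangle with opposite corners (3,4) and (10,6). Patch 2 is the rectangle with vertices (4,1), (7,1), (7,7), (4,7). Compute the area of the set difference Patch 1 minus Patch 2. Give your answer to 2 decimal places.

|Patch 1∩Patch 2|: x∈[4,7], y∈[4,6] → 3·2 = 6.
|Patch 1| = 14.
|Patch 1 ∖ Patch 2| = |Patch 1| − |Patch 1∩Patch 2| = 14 − 6 = 8.00.

8.00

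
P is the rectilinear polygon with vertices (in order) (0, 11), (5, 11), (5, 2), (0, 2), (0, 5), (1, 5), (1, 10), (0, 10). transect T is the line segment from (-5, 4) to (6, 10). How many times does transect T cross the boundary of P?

2

The segment meets the boundary at (5,9.455), (1,7.273).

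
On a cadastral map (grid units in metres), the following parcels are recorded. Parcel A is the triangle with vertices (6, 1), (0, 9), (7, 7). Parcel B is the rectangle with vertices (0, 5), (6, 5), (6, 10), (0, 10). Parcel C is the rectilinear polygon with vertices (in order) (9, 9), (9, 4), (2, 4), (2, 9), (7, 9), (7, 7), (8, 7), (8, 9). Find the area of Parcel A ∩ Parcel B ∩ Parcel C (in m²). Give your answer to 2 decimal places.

10.76

The intersection is the polygon with vertices (6,7.286), (6,5), (3,5), (2,6.333), (2,8.429).
By the shoelace formula its area is 10.76.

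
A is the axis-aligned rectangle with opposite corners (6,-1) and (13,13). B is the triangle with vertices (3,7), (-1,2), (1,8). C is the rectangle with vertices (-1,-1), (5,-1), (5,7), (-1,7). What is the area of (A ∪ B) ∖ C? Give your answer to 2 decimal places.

|A ∪ B| = 105.
|(A ∪ B) ∩ C| = 5.8333.
|(A ∪ B) ∖ C| = 105 − 5.8333 = 99.17.

99.17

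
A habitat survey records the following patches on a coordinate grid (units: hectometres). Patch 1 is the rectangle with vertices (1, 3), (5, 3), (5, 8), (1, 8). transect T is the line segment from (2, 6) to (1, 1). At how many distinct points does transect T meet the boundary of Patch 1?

1

The segment meets the boundary at (1.4,3).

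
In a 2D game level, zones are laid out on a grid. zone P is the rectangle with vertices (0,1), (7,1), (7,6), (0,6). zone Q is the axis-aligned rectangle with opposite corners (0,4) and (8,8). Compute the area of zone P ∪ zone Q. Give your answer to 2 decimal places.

53.00

By inclusion–exclusion:
Individual areas: |zone P| = 35, |zone Q| = 32.
|zone P∩zone Q|: x∈[0,7], y∈[4,6] → 7·2 = 14.
|zone P ∪ zone Q| = 67 − 14 = 53.00.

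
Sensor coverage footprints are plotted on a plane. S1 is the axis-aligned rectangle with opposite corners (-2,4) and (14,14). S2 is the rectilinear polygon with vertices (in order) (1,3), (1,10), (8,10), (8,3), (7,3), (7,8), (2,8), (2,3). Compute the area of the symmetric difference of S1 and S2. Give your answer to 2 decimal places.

|S1| = 160, |S2| = 24, |S1∩S2| = 22.
|S1 △ S2| = |S1| + |S2| − 2·|S1∩S2| = 160 + 24 − 44 = 140.00.

140.00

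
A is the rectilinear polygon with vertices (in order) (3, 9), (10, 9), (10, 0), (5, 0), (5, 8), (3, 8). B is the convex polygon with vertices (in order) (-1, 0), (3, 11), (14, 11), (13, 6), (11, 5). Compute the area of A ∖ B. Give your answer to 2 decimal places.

17.71

|A| = 47, |A∩B| = 29.2917.
|A ∖ B| = |A| − |A∩B| = 47 − 29.2917 = 17.71.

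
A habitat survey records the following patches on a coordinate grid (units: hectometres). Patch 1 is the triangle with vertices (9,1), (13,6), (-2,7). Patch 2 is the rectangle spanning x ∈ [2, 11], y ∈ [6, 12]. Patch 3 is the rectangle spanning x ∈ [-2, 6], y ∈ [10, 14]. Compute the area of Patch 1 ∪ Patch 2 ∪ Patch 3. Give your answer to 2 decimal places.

113.60

By inclusion–exclusion:
Individual areas: |Patch 1| = 39.5, |Patch 2| = 54, |Patch 3| = 32.
|Patch 1∩Patch 2| = 3.9.
|Patch 1∩Patch 3| = 0.
|Patch 2∩Patch 3|: x∈[2,6], y∈[10,12] → 4·2 = 8.
|Patch 1∩Patch 2∩Patch 3| = 0.
|Patch 1 ∪ Patch 2 ∪ Patch 3| = 125.5 − 11.9 + 0 = 113.60.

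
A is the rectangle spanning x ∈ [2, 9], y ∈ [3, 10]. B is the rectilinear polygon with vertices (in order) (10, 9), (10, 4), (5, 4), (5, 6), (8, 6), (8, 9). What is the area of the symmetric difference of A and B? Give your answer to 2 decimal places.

|A| = 49, |B| = 16, |A∩B| = 11.
|A △ B| = |A| + |B| − 2·|A∩B| = 49 + 16 − 22 = 43.00.

43.00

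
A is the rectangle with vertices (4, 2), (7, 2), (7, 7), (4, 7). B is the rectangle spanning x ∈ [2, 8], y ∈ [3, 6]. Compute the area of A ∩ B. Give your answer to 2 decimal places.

9.00

|A∩B|: x∈[4,7], y∈[3,6] → 3·3 = 9.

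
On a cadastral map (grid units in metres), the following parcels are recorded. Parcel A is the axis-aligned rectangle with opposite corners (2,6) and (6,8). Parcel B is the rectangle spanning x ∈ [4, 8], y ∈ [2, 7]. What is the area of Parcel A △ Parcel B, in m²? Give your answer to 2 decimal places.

|Parcel A∩Parcel B|: x∈[4,6], y∈[6,7] → 2·1 = 2.
|Parcel A △ Parcel B| = |Parcel A| + |Parcel B| − 2·|Parcel A∩Parcel B| = 8 + 20 − 4 = 24.00.

24.00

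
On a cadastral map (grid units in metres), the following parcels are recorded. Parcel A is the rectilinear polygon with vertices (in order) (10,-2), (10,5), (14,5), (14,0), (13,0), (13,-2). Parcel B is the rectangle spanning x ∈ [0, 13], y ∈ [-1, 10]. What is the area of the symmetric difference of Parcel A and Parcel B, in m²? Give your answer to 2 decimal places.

|Parcel A| = 26, |Parcel B| = 143, |Parcel A∩Parcel B| = 18.
|Parcel A △ Parcel B| = |Parcel A| + |Parcel B| − 2·|Parcel A∩Parcel B| = 26 + 143 − 36 = 133.00.

133.00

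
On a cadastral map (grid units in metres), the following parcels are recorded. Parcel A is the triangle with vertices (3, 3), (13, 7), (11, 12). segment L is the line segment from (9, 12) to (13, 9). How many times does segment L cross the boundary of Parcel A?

The segment meets the boundary at (11.857,9.857), (10.2,11.1).

2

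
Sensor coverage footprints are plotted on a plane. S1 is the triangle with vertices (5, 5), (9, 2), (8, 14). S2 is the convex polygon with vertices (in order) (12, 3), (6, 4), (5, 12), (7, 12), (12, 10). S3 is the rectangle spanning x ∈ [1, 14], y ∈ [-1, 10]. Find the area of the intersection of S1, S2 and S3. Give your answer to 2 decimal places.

16.18

The intersection is the polygon with vertices (5.636,6.909), (6.667,10), (8.333,10), (8.873,3.521), (6.429,3.929), (5.965,4.276).
By the shoelace formula its area is 16.18.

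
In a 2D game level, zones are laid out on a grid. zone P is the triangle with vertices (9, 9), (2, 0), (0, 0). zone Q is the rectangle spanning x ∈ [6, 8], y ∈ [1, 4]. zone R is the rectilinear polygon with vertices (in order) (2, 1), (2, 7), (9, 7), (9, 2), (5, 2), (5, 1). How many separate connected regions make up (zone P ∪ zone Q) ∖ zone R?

(zone P ∪ zone Q) ∖ zone R splits into 3 disjoint pieces (area 2.3889, area 0.4444, area 2).

3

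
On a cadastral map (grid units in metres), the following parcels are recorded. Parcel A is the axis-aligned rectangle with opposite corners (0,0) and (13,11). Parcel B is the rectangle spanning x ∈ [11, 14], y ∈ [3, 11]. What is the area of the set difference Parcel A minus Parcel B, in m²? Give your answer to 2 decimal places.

127.00

|Parcel A∩Parcel B|: x∈[11,13], y∈[3,11] → 2·8 = 16.
|Parcel A| = 143.
|Parcel A ∖ Parcel B| = |Parcel A| − |Parcel A∩Parcel B| = 143 − 16 = 127.00.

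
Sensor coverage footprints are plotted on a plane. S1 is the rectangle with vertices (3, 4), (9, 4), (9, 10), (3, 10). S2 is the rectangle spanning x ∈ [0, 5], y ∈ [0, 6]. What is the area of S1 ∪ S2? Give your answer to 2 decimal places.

By inclusion–exclusion:
Individual areas: |S1| = 36, |S2| = 30.
|S1∩S2|: x∈[3,5], y∈[4,6] → 2·2 = 4.
|S1 ∪ S2| = 66 − 4 = 62.00.

62.00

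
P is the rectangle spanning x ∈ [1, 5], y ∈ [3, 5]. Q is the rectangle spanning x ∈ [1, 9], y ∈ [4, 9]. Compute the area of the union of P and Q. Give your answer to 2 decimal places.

By inclusion–exclusion:
Individual areas: |P| = 8, |Q| = 40.
|P∩Q|: x∈[1,5], y∈[4,5] → 4·1 = 4.
|P ∪ Q| = 48 − 4 = 44.00.

44.00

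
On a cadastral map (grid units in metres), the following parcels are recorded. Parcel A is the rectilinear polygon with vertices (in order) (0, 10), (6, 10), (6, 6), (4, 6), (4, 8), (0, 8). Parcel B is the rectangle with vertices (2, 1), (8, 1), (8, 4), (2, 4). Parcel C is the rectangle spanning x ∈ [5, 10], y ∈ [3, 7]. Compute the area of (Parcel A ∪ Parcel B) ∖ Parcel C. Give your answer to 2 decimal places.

|Parcel A ∪ Parcel B| = 34.
|(Parcel A ∪ Parcel B) ∩ Parcel C| = 4.
|(Parcel A ∪ Parcel B) ∖ Parcel C| = 34 − 4 = 30.00.

30.00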